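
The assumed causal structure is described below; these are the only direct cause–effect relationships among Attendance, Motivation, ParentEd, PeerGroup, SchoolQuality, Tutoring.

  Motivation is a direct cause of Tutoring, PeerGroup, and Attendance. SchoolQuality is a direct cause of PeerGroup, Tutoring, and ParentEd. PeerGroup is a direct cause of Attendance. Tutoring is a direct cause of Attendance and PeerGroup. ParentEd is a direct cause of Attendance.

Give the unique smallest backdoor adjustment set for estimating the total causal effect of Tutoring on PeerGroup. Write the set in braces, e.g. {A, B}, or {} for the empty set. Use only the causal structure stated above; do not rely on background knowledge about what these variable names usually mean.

Variables eligible for adjustment (non-descendants of Tutoring, excluding Tutoring and PeerGroup): {Motivation, ParentEd, SchoolQuality}.
Backdoor paths from Tutoring to PeerGroup:
  P1: Tutoring <- Motivation -> PeerGroup
  P2: Tutoring <- Motivation -> Attendance <- PeerGroup
  P3: Tutoring <- Motivation -> Attendance <- ParentEd <- SchoolQuality -> PeerGroup
  P4: Tutoring <- SchoolQuality -> PeerGroup
  P5: Tutoring <- SchoolQuality -> ParentEd -> Attendance <- Motivation -> PeerGroup
  P6: Tutoring <- SchoolQuality -> ParentEd -> Attendance <- PeerGroup
The empty set is not sufficient: P1 (Tutoring <- Motivation -> PeerGroup) has no collider blocking it and no conditioned non-collider, so it is open.
Try {Motivation, SchoolQuality}:
  P1: blocked at fork node Motivation ∈ conditioning set.
  P2: blocked at fork node Motivation ∈ conditioning set.
  P3: blocked at fork node Motivation ∈ conditioning set.
  P4: blocked at fork node SchoolQuality ∈ conditioning set.
  P5: blocked at fork node SchoolQuality ∈ conditioning set.
  P6: blocked at fork node SchoolQuality ∈ conditioning set.
{Motivation, SchoolQuality} contains no descendant of Tutoring and blocks every backdoor path.
Every element of {Motivation, SchoolQuality} is needed (dropping Motivation leaves P1 open; dropping SchoolQuality leaves P4 open), so no proper subset is valid.
Among all size-2 subsets of the eligible variables, only {Motivation, SchoolQuality} blocks every backdoor path, so it is the unique smallest valid adjustment set.

{Motivation, SchoolQuality}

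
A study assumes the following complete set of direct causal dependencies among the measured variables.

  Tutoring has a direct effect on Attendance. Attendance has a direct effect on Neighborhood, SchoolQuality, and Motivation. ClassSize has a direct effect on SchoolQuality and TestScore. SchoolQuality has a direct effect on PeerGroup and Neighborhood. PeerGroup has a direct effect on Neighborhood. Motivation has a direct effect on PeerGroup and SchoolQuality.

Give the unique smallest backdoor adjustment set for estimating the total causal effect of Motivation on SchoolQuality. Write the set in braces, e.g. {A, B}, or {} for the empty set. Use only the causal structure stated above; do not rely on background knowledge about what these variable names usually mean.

{Attendance}

Variables eligible for adjustment (non-descendants of Motivation, excluding Motivation and SchoolQuality): {Attendance, ClassSize, TestScore, Tutoring}.
Backdoor paths from Motivation to SchoolQuality:
  P1: Motivation <- Attendance -> SchoolQuality
  P2: Motivation <- Attendance -> Neighborhood <- SchoolQuality
  P3: Motivation <- Attendance -> Neighborhood <- PeerGroup <- SchoolQuality
The empty set is not sufficient: P1 (Motivation <- Attendance -> SchoolQuality) has no collider blocking it and no conditioned non-collider, so it is open.
Try {Attendance}:
  P1: blocked at fork node Attendance ∈ conditioning set.
  P2: blocked at fork node Attendance ∈ conditioning set.
  P3: blocked at fork node Attendance ∈ conditioning set.
{Attendance} contains no descendant of Motivation and blocks every backdoor path.
No other singleton works — e.g. {ClassSize} leaves P1 open — so {Attendance} is the unique smallest valid adjustment set.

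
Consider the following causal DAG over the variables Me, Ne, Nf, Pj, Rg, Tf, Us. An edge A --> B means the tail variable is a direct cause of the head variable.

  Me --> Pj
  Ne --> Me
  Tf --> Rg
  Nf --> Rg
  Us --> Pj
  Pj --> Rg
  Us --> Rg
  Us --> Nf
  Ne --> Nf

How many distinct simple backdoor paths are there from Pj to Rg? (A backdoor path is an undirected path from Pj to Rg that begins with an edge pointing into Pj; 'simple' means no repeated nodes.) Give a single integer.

A backdoor path from Pj to Rg is any simple undirected path whose first edge points into Pj (i.e. leaves Pj via a parent).
Parents of Pj: {Me, Us}.
Enumerating:
  P1: Pj <- Me <- Ne -> Nf <- Us -> Rg
  P2: Pj <- Me <- Ne -> Nf -> Rg
  P3: Pj <- Us -> Nf -> Rg
  P4: Pj <- Us -> Rg
That exhausts the simple backdoor paths. Count: 4.

4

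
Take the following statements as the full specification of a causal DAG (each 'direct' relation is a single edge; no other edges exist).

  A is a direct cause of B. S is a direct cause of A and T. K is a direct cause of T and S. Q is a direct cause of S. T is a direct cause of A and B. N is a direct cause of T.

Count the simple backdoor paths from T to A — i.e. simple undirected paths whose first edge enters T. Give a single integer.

2

A backdoor path from T to A is any simple undirected path whose first edge points into T (i.e. leaves T via a parent).
Parents of T: {K, N, S}.
Enumerating:
  P1: T <- K -> S -> A
  P2: T <- S -> A
That exhausts the simple backdoor paths. Count: 2.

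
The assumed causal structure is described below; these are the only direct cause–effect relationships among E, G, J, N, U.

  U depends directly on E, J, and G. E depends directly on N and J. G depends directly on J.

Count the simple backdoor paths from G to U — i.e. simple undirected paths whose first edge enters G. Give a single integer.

2

A backdoor path from G to U is any simple undirected path whose first edge points into G (i.e. leaves G via a parent).
Parents of G: {J}.
Enumerating:
  P1: G <- J -> E -> U
  P2: G <- J -> U
That exhausts the simple backdoor paths. Count: 2.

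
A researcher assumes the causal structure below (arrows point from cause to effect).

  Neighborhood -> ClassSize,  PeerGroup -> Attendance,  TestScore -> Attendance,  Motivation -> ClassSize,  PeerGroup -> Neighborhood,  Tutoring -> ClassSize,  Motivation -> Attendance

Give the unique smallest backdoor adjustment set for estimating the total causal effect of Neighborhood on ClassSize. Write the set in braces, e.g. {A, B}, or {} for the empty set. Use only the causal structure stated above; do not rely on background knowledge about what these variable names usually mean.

Variables eligible for adjustment (non-descendants of Neighborhood, excluding Neighborhood and ClassSize): {Attendance, Motivation, PeerGroup, TestScore, Tutoring}.
Backdoor paths from Neighborhood to ClassSize:
  P1: Neighborhood <- PeerGroup -> Attendance <- Motivation -> ClassSize
Each backdoor path contains an unconditioned collider, so every path is already blocked with the empty conditioning set:
  P1: blocked at collider Attendance (neither it nor any descendant is in the conditioning set).
The empty set is therefore the unique smallest valid set.

{}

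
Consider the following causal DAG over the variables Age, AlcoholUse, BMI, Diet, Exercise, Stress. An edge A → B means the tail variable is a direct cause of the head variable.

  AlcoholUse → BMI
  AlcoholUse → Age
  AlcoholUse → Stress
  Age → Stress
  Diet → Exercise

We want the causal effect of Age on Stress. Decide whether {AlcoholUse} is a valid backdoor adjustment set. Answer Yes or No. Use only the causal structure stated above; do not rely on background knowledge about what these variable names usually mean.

Backdoor paths from Age to Stress (paths whose first edge points into Age):
  P1: Age <- AlcoholUse -> Stress
Condition 1 (no descendant of Age in the set): holds — descendants of Age are {Stress}; none are in {AlcoholUse}.
Condition 2 (every backdoor path blocked by {AlcoholUse}):
  P1: blocked at fork node AlcoholUse ∈ conditioning set.
{AlcoholUse} satisfies the backdoor criterion.

Yes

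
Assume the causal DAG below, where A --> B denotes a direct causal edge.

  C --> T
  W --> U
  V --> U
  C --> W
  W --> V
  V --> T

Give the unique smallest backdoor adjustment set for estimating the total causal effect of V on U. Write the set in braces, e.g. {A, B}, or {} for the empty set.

Variables eligible for adjustment (non-descendants of V, excluding V and U): {C, W}.
Backdoor paths from V to U:
  P1: V <- W -> U
The empty set is not sufficient: P1 (V <- W -> U) has no collider blocking it and no conditioned non-collider, so it is open.
Try {W}:
  P1: blocked at fork node W ∈ conditioning set.
{W} contains no descendant of V and blocks every backdoor path.
No other singleton works — e.g. {C} leaves P1 open — so {W} is the unique smallest valid adjustment set.

{W}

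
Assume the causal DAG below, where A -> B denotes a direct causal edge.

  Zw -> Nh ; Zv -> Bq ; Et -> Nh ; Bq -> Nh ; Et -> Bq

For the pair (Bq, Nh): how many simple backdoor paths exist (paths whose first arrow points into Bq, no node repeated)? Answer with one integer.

A backdoor path from Bq to Nh is any simple undirected path whose first edge points into Bq (i.e. leaves Bq via a parent).
Parents of Bq: {Et, Zv}.
Enumerating:
  P1: Bq <- Et -> Nh
That exhausts the simple backdoor paths. Count: 1.

1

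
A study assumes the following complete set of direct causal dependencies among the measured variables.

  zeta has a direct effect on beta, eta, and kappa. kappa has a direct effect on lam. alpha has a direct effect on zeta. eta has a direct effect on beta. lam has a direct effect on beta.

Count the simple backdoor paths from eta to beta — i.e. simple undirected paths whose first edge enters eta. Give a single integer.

2

A backdoor path from eta to beta is any simple undirected path whose first edge points into eta (i.e. leaves eta via a parent).
Parents of eta: {zeta}.
Enumerating:
  P1: eta <- zeta -> kappa -> lam -> beta
  P2: eta <- zeta -> beta
That exhausts the simple backdoor paths. Count: 2.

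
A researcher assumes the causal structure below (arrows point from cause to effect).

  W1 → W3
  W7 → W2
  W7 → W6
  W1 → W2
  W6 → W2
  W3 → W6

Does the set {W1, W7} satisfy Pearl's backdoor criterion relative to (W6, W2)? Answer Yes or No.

Backdoor paths from W6 to W2 (paths whose first edge points into W6):
  P1: W6 <- W3 <- W1 -> W2
  P2: W6 <- W7 -> W2
Condition 1 (no descendant of W6 in the set): holds — descendants of W6 are {W2}; none are in {W1, W7}.
Condition 2 (every backdoor path blocked by {W1, W7}):
  P1: blocked at fork node W1 ∈ conditioning set.
  P2: blocked at fork node W7 ∈ conditioning set.
{W1, W7} satisfies the backdoor criterion.

Yes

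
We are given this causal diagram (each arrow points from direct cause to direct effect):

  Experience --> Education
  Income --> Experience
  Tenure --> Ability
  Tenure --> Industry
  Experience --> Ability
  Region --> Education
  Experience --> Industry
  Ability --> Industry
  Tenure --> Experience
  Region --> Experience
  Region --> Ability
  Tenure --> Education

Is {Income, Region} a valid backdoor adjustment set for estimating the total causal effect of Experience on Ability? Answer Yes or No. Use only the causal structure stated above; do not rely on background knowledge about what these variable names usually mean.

Backdoor paths from Experience to Ability (paths whose first edge points into Experience):
  P1: Experience <- Tenure -> Education <- Region -> Ability
  P2: Experience <- Tenure -> Ability
  P3: Experience <- Tenure -> Industry <- Ability
  P4: Experience <- Region -> Education <- Tenure -> Ability
  P5: Experience <- Region -> Education <- Tenure -> Industry <- Ability
  P6: Experience <- Region -> Ability
Condition 1 (no descendant of Experience in the set): holds — descendants of Experience are {Ability, Education, Industry}; none are in {Income, Region}.
Condition 2 (every backdoor path blocked by {Income, Region}):
  P1: blocked at collider Education (neither it nor any descendant is in the conditioning set).
  P2: open — no interior node is in the conditioning set.
  P3: blocked at collider Industry (neither it nor any descendant is in the conditioning set).
  P4: blocked at fork node Region ∈ conditioning set.
  P5: blocked at fork node Region ∈ conditioning set.
  P6: blocked at fork node Region ∈ conditioning set.
{Income, Region} does not satisfy the backdoor criterion.

No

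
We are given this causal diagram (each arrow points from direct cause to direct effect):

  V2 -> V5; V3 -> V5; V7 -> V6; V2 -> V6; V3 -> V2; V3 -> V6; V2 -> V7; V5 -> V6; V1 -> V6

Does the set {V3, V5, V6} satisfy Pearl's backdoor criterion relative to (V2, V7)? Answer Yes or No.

Backdoor paths from V2 to V7 (paths whose first edge points into V2):
  P1: V2 <- V3 -> V5 -> V6 <- V7
  P2: V2 <- V3 -> V6 <- V7
Condition 1 (no descendant of V2 in the set): FAILS — V5 and V6 are descendants of V2.
Condition 2 (every backdoor path blocked by {V3, V5, V6}):
  P1: blocked at fork node V3 ∈ conditioning set.
  P2: blocked at fork node V3 ∈ conditioning set.
{V3, V5, V6} does not satisfy the backdoor criterion.

No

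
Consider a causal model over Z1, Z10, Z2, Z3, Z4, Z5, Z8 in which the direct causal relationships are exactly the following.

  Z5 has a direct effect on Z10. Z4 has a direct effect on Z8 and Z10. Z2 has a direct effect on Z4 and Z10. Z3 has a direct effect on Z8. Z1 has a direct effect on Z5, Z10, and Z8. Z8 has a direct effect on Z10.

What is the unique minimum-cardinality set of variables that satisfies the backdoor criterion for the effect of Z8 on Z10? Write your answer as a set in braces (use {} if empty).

Variables eligible for adjustment (non-descendants of Z8, excluding Z8 and Z10): {Z1, Z2, Z3, Z4, Z5}.
Backdoor paths from Z8 to Z10:
  P1: Z8 <- Z1 -> Z5 -> Z10
  P2: Z8 <- Z1 -> Z10
  P3: Z8 <- Z4 <- Z2 -> Z10
  P4: Z8 <- Z4 -> Z10
The empty set is not sufficient: P1 (Z8 <- Z1 -> Z5 -> Z10) has no collider blocking it and no conditioned non-collider, so it is open.
Try {Z1, Z4}:
  P1: blocked at fork node Z1 ∈ conditioning set.
  P2: blocked at fork node Z1 ∈ conditioning set.
  P3: blocked at chain node Z4 ∈ conditioning set.
  P4: blocked at fork node Z4 ∈ conditioning set.
{Z1, Z4} contains no descendant of Z8 and blocks every backdoor path.
Every element of {Z1, Z4} is needed (dropping Z1 leaves P1 open; dropping Z4 leaves P3 open), so no proper subset is valid.
Among all size-2 subsets of the eligible variables, only {Z1, Z4} blocks every backdoor path, so it is the unique smallest valid adjustment set.

{Z1, Z4}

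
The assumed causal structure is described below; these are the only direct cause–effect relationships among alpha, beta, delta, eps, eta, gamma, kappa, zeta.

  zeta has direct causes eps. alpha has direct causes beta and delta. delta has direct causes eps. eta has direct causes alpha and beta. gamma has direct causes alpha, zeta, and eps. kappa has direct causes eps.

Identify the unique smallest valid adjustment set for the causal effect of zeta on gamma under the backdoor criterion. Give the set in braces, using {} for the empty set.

Variables eligible for adjustment (non-descendants of zeta, excluding zeta and gamma): {alpha, beta, delta, eps, eta, kappa}.
Backdoor paths from zeta to gamma:
  P1: zeta <- eps -> delta -> alpha -> gamma
  P2: zeta <- eps -> gamma
The empty set is not sufficient: P1 (zeta <- eps -> delta -> alpha -> gamma) has no collider blocking it and no conditioned non-collider, so it is open.
Try {eps}:
  P1: blocked at fork node eps ∈ conditioning set.
  P2: blocked at fork node eps ∈ conditioning set.
{eps} contains no descendant of zeta and blocks every backdoor path.
No other singleton works — e.g. {beta} leaves P1 open — so {eps} is the unique smallest valid adjustment set.

{eps}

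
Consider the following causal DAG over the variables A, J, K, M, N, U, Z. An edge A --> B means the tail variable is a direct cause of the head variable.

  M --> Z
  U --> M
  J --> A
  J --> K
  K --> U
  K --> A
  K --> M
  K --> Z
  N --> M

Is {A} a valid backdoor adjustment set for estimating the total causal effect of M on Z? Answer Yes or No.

Backdoor paths from M to Z (paths whose first edge points into M):
  P1: M <- K -> Z
  P2: M <- U <- K -> Z
Condition 1 (no descendant of M in the set): holds — descendants of M are {Z}; none are in {A}.
Condition 2 (every backdoor path blocked by {A}):
  P1: open — no interior node is in the conditioning set.
  P2: open — no interior node is in the conditioning set.
{A} does not satisfy the backdoor criterion.

No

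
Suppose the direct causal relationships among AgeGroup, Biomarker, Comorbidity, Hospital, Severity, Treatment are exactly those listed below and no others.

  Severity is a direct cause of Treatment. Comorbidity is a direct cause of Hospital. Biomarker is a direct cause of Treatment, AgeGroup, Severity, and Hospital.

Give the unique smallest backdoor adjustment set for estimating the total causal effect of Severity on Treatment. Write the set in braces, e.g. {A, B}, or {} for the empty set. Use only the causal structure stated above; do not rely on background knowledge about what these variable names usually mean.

{Biomarker}

Variables eligible for adjustment (non-descendants of Severity, excluding Severity and Treatment): {AgeGroup, Biomarker, Comorbidity, Hospital}.
Backdoor paths from Severity to Treatment:
  P1: Severity <- Biomarker -> Treatment
The empty set is not sufficient: P1 (Severity <- Biomarker -> Treatment) has no collider blocking it and no conditioned non-collider, so it is open.
Try {Biomarker}:
  P1: blocked at fork node Biomarker ∈ conditioning set.
{Biomarker} contains no descendant of Severity and blocks every backdoor path.
No other singleton works — e.g. {AgeGroup} leaves P1 open — so {Biomarker} is the unique smallest valid adjustment set.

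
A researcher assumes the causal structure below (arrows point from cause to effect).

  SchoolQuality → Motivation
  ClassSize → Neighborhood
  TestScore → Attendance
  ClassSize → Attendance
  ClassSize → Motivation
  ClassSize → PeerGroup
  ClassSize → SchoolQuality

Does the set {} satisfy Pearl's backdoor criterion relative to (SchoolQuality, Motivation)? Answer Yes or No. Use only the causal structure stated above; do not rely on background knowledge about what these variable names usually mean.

No

Backdoor paths from SchoolQuality to Motivation (paths whose first edge points into SchoolQuality):
  P1: SchoolQuality <- ClassSize -> Motivation
Condition 1 (no descendant of SchoolQuality in the set): holds — descendants of SchoolQuality are {Motivation}; none are in {}.
Condition 2 (every backdoor path blocked by {}):
  P1: open — no interior node is in the conditioning set.
{} does not satisfy the backdoor criterion.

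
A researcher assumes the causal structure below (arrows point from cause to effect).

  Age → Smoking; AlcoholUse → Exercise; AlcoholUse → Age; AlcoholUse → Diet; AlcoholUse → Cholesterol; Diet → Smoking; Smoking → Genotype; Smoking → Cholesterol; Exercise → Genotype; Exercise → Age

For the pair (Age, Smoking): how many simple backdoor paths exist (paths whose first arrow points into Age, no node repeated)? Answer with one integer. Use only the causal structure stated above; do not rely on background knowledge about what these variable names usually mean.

6

A backdoor path from Age to Smoking is any simple undirected path whose first edge points into Age (i.e. leaves Age via a parent).
Parents of Age: {AlcoholUse, Exercise}.
Enumerating:
  P1: Age <- AlcoholUse -> Diet -> Smoking
  P2: Age <- AlcoholUse -> Exercise -> Genotype <- Smoking
  P3: Age <- AlcoholUse -> Cholesterol <- Smoking
  P4: Age <- Exercise <- AlcoholUse -> Diet -> Smoking
  P5: Age <- Exercise <- AlcoholUse -> Cholesterol <- Smoking
  P6: Age <- Exercise -> Genotype <- Smoking
That exhausts the simple backdoor paths. Count: 6.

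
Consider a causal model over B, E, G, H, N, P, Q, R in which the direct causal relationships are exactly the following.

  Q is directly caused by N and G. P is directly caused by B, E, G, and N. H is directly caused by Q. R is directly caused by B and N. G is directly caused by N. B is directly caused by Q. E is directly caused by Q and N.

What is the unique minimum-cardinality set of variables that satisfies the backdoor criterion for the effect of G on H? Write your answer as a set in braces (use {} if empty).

{N}

Variables eligible for adjustment (non-descendants of G, excluding G and H): {N}.
Backdoor paths from G to H:
  P1: G <- N -> Q -> H
  P2: G <- N -> E <- Q -> H
  P3: G <- N -> E -> P <- B <- Q -> H
  P4: G <- N -> R <- B <- Q -> H
  P5: G <- N -> R <- B -> P <- E <- Q -> H
  P6: G <- N -> P <- E <- Q -> H
  P7: G <- N -> P <- B <- Q -> H
The empty set is not sufficient: P1 (G <- N -> Q -> H) has no collider blocking it and no conditioned non-collider, so it is open.
Try {N}:
  P1: blocked at fork node N ∈ conditioning set.
  P2: blocked at fork node N ∈ conditioning set.
  P3: blocked at fork node N ∈ conditioning set.
  P4: blocked at fork node N ∈ conditioning set.
  P5: blocked at fork node N ∈ conditioning set.
  P6: blocked at fork node N ∈ conditioning set.
  P7: blocked at fork node N ∈ conditioning set.
{N} contains no descendant of G and blocks every backdoor path.
{N} is the unique smallest valid adjustment set.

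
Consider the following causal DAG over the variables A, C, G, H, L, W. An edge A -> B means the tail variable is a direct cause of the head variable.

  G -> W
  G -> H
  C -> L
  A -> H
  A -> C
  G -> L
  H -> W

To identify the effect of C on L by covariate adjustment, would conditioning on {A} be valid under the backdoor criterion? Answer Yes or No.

Backdoor paths from C to L (paths whose first edge points into C):
  P1: C <- A -> H <- G -> L
  P2: C <- A -> H -> W <- G -> L
Condition 1 (no descendant of C in the set): holds — descendants of C are {L}; none are in {A}.
Condition 2 (every backdoor path blocked by {A}):
  P1: blocked at fork node A ∈ conditioning set.
  P2: blocked at fork node A ∈ conditioning set.
{A} satisfies the backdoor criterion.

Yes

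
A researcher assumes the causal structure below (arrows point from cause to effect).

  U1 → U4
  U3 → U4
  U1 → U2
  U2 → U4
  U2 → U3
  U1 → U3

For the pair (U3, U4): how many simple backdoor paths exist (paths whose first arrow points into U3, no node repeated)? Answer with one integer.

A backdoor path from U3 to U4 is any simple undirected path whose first edge points into U3 (i.e. leaves U3 via a parent).
Parents of U3: {U1, U2}.
Enumerating:
  P1: U3 <- U1 -> U2 -> U4
  P2: U3 <- U1 -> U4
  P3: U3 <- U2 <- U1 -> U4
  P4: U3 <- U2 -> U4
That exhausts the simple backdoor paths. Count: 4.

4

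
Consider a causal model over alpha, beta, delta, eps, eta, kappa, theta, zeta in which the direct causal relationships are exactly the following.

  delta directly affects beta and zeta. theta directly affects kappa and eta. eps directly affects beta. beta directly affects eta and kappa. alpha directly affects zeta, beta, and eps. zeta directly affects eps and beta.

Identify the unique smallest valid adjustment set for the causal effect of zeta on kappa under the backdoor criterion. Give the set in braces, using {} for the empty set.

{alpha, delta}

Variables eligible for adjustment (non-descendants of zeta, excluding zeta and kappa): {alpha, delta, theta}.
Backdoor paths from zeta to kappa:
  P1: zeta <- alpha -> eps -> beta -> eta <- theta -> kappa
  P2: zeta <- alpha -> eps -> beta -> kappa
  P3: zeta <- alpha -> beta -> eta <- theta -> kappa
  P4: zeta <- alpha -> beta -> kappa
  P5: zeta <- delta -> beta -> eta <- theta -> kappa
  P6: zeta <- delta -> beta -> kappa
The empty set is not sufficient: P2 (zeta <- alpha -> eps -> beta -> kappa) has no collider blocking it and no conditioned non-collider, so it is open.
Try {alpha, delta}:
  P1: blocked at fork node alpha ∈ conditioning set.
  P2: blocked at fork node alpha ∈ conditioning set.
  P3: blocked at fork node alpha ∈ conditioning set.
  P4: blocked at fork node alpha ∈ conditioning set.
  P5: blocked at fork node delta ∈ conditioning set.
  P6: blocked at fork node delta ∈ conditioning set.
{alpha, delta} contains no descendant of zeta and blocks every backdoor path.
Every element of {alpha, delta} is needed (dropping alpha leaves P2 open; dropping delta leaves P6 open), so no proper subset is valid.
Among all size-2 subsets of the eligible variables, only {alpha, delta} blocks every backdoor path, so it is the unique smallest valid adjustment set.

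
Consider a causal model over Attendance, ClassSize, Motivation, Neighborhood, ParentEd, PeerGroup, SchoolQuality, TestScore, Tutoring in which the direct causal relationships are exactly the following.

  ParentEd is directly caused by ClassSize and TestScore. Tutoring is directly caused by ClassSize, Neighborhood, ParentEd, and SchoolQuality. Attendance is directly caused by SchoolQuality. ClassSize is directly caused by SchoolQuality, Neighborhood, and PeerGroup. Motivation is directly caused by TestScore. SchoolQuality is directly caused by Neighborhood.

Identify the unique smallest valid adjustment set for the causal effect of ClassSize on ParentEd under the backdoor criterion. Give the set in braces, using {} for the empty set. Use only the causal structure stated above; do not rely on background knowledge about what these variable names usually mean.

{}

Variables eligible for adjustment (non-descendants of ClassSize, excluding ClassSize and ParentEd): {Attendance, Motivation, Neighborhood, PeerGroup, SchoolQuality, TestScore}.
Backdoor paths from ClassSize to ParentEd:
  P1: ClassSize <- Neighborhood -> SchoolQuality -> Tutoring <- ParentEd
  P2: ClassSize <- Neighborhood -> Tutoring <- ParentEd
  P3: ClassSize <- SchoolQuality <- Neighborhood -> Tutoring <- ParentEd
  P4: ClassSize <- SchoolQuality -> Tutoring <- ParentEd
Each backdoor path contains an unconditioned collider, so every path is already blocked with the empty conditioning set:
  P1: blocked at collider Tutoring (neither it nor any descendant is in the conditioning set).
  P2: blocked at collider Tutoring (neither it nor any descendant is in the conditioning set).
  P3: blocked at collider Tutoring (neither it nor any descendant is in the conditioning set).
  P4: blocked at collider Tutoring (neither it nor any descendant is in the conditioning set).
The empty set is therefore the unique smallest valid set.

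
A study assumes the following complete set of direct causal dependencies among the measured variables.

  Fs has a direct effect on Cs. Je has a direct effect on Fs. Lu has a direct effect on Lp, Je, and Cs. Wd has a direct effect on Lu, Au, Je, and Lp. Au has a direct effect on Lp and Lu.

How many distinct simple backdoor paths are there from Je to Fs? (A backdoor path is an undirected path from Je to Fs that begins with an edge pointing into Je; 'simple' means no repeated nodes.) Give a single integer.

A backdoor path from Je to Fs is any simple undirected path whose first edge points into Je (i.e. leaves Je via a parent).
Parents of Je: {Lu, Wd}.
Enumerating:
  P1: Je <- Wd -> Au -> Lu -> Cs <- Fs
  P2: Je <- Wd -> Au -> Lp <- Lu -> Cs <- Fs
  P3: Je <- Wd -> Lu -> Cs <- Fs
  P4: Je <- Wd -> Lp <- Au -> Lu -> Cs <- Fs
  P5: Je <- Wd -> Lp <- Lu -> Cs <- Fs
  P6: Je <- Lu -> Cs <- Fs
That exhausts the simple backdoor paths. Count: 6.

6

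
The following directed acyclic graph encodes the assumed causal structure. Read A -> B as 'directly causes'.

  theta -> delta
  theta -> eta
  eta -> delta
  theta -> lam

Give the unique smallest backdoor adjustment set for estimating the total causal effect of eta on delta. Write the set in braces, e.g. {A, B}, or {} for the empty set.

Variables eligible for adjustment (non-descendants of eta, excluding eta and delta): {lam, theta}.
Backdoor paths from eta to delta:
  P1: eta <- theta -> delta
The empty set is not sufficient: P1 (eta <- theta -> delta) has no collider blocking it and no conditioned non-collider, so it is open.
Try {theta}:
  P1: blocked at fork node theta ∈ conditioning set.
{theta} contains no descendant of eta and blocks every backdoor path.
No other singleton works — e.g. {lam} leaves P1 open — so {theta} is the unique smallest valid adjustment set.

{theta}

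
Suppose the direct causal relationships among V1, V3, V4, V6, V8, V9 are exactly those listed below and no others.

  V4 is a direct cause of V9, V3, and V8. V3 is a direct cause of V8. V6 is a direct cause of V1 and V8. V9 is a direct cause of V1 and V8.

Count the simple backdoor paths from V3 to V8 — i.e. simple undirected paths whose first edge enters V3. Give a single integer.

A backdoor path from V3 to V8 is any simple undirected path whose first edge points into V3 (i.e. leaves V3 via a parent).
Parents of V3: {V4}.
Enumerating:
  P1: V3 <- V4 -> V9 -> V8
  P2: V3 <- V4 -> V9 -> V1 <- V6 -> V8
  P3: V3 <- V4 -> V8
That exhausts the simple backdoor paths. Count: 3.

3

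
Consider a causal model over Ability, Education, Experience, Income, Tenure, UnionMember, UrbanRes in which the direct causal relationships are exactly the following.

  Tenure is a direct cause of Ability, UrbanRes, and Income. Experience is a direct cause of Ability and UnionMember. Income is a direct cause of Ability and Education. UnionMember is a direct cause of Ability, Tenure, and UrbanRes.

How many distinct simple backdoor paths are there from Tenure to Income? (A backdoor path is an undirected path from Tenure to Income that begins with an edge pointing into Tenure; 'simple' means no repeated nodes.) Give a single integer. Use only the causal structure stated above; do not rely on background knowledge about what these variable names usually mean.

A backdoor path from Tenure to Income is any simple undirected path whose first edge points into Tenure (i.e. leaves Tenure via a parent).
Parents of Tenure: {UnionMember}.
Enumerating:
  P1: Tenure <- UnionMember <- Experience -> Ability <- Income
  P2: Tenure <- UnionMember -> Ability <- Income
That exhausts the simple backdoor paths. Count: 2.

2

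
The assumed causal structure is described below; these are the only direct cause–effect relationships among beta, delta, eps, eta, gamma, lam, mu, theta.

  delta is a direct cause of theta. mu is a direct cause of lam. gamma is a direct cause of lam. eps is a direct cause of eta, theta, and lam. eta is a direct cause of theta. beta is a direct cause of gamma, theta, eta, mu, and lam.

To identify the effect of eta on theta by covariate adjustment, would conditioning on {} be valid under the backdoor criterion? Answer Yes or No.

No

Backdoor paths from eta to theta (paths whose first edge points into eta):
  P1: eta <- beta -> gamma -> lam <- eps -> theta
  P2: eta <- beta -> mu -> lam <- eps -> theta
  P3: eta <- beta -> lam <- eps -> theta
  P4: eta <- beta -> theta
  P5: eta <- eps -> lam <- beta -> theta
  P6: eta <- eps -> lam <- gamma <- beta -> theta
  P7: eta <- eps -> lam <- mu <- beta -> theta
  P8: eta <- eps -> theta
Condition 1 (no descendant of eta in the set): holds — descendants of eta are {theta}; none are in {}.
Condition 2 (every backdoor path blocked by {}):
  P1: blocked at collider lam (neither it nor any descendant is in the conditioning set).
  P2: blocked at collider lam (neither it nor any descendant is in the conditioning set).
  P3: blocked at collider lam (neither it nor any descendant is in the conditioning set).
  P4: open — no interior node is in the conditioning set.
  P5: blocked at collider lam (neither it nor any descendant is in the conditioning set).
  P6: blocked at collider lam (neither it nor any descendant is in the conditioning set).
  P7: blocked at collider lam (neither it nor any descendant is in the conditioning set).
  P8: open — no interior node is in the conditioning set.
{} does not satisfy the backdoor criterion.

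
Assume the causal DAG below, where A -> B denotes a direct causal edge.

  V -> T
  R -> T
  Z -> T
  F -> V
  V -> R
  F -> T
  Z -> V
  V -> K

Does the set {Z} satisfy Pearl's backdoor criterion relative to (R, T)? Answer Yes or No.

Backdoor paths from R to T (paths whose first edge points into R):
  P1: R <- V <- Z -> T
  P2: R <- V <- F -> T
  P3: R <- V -> T
Condition 1 (no descendant of R in the set): holds — descendants of R are {T}; none are in {Z}.
Condition 2 (every backdoor path blocked by {Z}):
  P1: blocked at fork node Z ∈ conditioning set.
  P2: open — no interior node is in the conditioning set.
  P3: open — no interior node is in the conditioning set.
{Z} does not satisfy the backdoor criterion.

No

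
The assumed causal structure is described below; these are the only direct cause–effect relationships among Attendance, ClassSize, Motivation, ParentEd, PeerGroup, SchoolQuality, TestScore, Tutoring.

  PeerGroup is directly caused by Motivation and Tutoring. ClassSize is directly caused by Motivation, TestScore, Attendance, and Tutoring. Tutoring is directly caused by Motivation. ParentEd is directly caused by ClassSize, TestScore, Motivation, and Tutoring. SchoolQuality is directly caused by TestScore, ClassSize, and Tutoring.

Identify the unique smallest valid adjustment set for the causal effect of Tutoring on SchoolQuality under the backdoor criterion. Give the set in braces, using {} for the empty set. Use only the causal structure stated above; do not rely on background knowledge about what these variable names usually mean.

Variables eligible for adjustment (non-descendants of Tutoring, excluding Tutoring and SchoolQuality): {Attendance, Motivation, TestScore}.
Backdoor paths from Tutoring to SchoolQuality:
  P1: Tutoring <- Motivation -> ClassSize <- TestScore -> SchoolQuality
  P2: Tutoring <- Motivation -> ClassSize -> ParentEd <- TestScore -> SchoolQuality
  P3: Tutoring <- Motivation -> ClassSize -> SchoolQuality
  P4: Tutoring <- Motivation -> ParentEd <- TestScore -> ClassSize -> SchoolQuality
  P5: Tutoring <- Motivation -> ParentEd <- TestScore -> SchoolQuality
  P6: Tutoring <- Motivation -> ParentEd <- ClassSize <- TestScore -> SchoolQuality
  P7: Tutoring <- Motivation -> ParentEd <- ClassSize -> SchoolQuality
The empty set is not sufficient: P3 (Tutoring <- Motivation -> ClassSize -> SchoolQuality) has no collider blocking it and no conditioned non-collider, so it is open.
Try {Motivation}:
  P1: blocked at fork node Motivation ∈ conditioning set.
  P2: blocked at fork node Motivation ∈ conditioning set.
  P3: blocked at fork node Motivation ∈ conditioning set.
  P4: blocked at fork node Motivation ∈ conditioning set.
  P5: blocked at fork node Motivation ∈ conditioning set.
  P6: blocked at fork node Motivation ∈ conditioning set.
  P7: blocked at fork node Motivation ∈ conditioning set.
{Motivation} contains no descendant of Tutoring and blocks every backdoor path.
No other singleton works — e.g. {Attendance} leaves P3 open — so {Motivation} is the unique smallest valid adjustment set.

{Motivation}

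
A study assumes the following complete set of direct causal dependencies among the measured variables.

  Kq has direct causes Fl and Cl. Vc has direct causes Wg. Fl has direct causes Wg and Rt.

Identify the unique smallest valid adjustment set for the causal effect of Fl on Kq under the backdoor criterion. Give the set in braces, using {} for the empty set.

{}

Variables eligible for adjustment (non-descendants of Fl, excluding Fl and Kq): {Cl, Rt, Vc, Wg}.
Backdoor paths from Fl to Kq:
  (none)
With no backdoor paths the empty set already satisfies the criterion, and it is trivially minimal.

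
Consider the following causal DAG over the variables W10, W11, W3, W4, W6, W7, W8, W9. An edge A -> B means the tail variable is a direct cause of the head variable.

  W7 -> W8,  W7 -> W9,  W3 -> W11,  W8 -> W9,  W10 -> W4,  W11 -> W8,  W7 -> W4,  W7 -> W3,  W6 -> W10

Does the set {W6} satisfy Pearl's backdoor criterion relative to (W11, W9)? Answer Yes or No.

No

Backdoor paths from W11 to W9 (paths whose first edge points into W11):
  P1: W11 <- W3 <- W7 -> W8 -> W9
  P2: W11 <- W3 <- W7 -> W9
Condition 1 (no descendant of W11 in the set): holds — descendants of W11 are {W8, W9}; none are in {W6}.
Condition 2 (every backdoor path blocked by {W6}):
  P1: open — no interior node is in the conditioning set.
  P2: open — no interior node is in the conditioning set.
{W6} does not satisfy the backdoor criterion.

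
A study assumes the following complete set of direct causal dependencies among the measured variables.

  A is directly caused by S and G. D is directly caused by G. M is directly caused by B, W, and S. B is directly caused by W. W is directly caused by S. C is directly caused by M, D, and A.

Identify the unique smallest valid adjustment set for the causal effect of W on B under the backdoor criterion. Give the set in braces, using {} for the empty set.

{}

Variables eligible for adjustment (non-descendants of W, excluding W and B): {A, D, G, S}.
Backdoor paths from W to B:
  P1: W <- S -> A <- G -> D -> C <- M <- B
  P2: W <- S -> A -> C <- M <- B
  P3: W <- S -> M <- B
Each backdoor path contains an unconditioned collider, so every path is already blocked with the empty conditioning set:
  P1: blocked at collider A (neither it nor any descendant is in the conditioning set).
  P2: blocked at collider C (neither it nor any descendant is in the conditioning set).
  P3: blocked at collider M (neither it nor any descendant is in the conditioning set).
The empty set is therefore the unique smallest valid set.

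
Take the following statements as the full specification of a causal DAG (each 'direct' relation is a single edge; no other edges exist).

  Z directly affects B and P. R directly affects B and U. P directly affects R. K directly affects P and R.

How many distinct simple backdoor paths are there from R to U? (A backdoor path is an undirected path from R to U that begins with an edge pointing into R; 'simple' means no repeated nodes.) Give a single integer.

A backdoor path from R to U is any simple undirected path whose first edge points into R (i.e. leaves R via a parent).
Parents of R: {K, P}.
No simple path from any parent of R reaches U without revisiting R, so there are no backdoor paths.

0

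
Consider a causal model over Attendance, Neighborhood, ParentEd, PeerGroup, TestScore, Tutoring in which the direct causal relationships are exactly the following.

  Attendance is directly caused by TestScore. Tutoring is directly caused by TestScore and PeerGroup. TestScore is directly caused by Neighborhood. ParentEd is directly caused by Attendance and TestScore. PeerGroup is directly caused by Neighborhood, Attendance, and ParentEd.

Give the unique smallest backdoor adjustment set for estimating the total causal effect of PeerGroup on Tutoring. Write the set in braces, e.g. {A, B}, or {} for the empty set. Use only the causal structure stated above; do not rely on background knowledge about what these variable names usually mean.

{TestScore}

Variables eligible for adjustment (non-descendants of PeerGroup, excluding PeerGroup and Tutoring): {Attendance, Neighborhood, ParentEd, TestScore}.
Backdoor paths from PeerGroup to Tutoring:
  P1: PeerGroup <- Neighborhood -> TestScore -> Tutoring
  P2: PeerGroup <- Attendance <- TestScore -> Tutoring
  P3: PeerGroup <- Attendance -> ParentEd <- TestScore -> Tutoring
  P4: PeerGroup <- ParentEd <- TestScore -> Tutoring
  P5: PeerGroup <- ParentEd <- Attendance <- TestScore -> Tutoring
The empty set is not sufficient: P1 (PeerGroup <- Neighborhood -> TestScore -> Tutoring) has no collider blocking it and no conditioned non-collider, so it is open.
Try {TestScore}:
  P1: blocked at chain node TestScore ∈ conditioning set.
  P2: blocked at fork node TestScore ∈ conditioning set.
  P3: blocked at collider ParentEd (neither it nor any descendant is in the conditioning set).
  P4: blocked at fork node TestScore ∈ conditioning set.
  P5: blocked at fork node TestScore ∈ conditioning set.
{TestScore} contains no descendant of PeerGroup and blocks every backdoor path.
No other singleton works — e.g. {Neighborhood} leaves P2 open — so {TestScore} is the unique smallest valid adjustment set.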